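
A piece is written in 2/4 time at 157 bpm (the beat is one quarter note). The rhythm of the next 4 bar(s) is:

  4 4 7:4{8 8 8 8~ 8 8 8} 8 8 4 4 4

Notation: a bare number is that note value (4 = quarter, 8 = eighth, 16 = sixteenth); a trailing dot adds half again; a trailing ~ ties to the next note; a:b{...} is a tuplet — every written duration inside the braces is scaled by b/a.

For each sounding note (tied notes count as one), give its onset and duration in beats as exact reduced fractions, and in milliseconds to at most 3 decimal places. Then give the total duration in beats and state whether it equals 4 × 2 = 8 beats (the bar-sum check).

1) 0.0ms=0b +382.166ms=1b
2) 382.166ms=1b +382.166ms=1b
3) 764.331ms=2b +109.19ms=2/7b
4) 873.521ms=16/7b +109.19ms=2/7b
5) 982.712ms=18/7b +109.19ms=2/7b
6) 1091.902ms=20/7b +218.38ms=4/7b
7) 1310.282ms=24/7b +109.19ms=2/7b
8) 1419.472ms=26/7b +109.19ms=2/7b
9) 1528.662ms=4b +191.083ms=1/2b
10) 1719.745ms=9/2b +191.083ms=1/2b
11) 1910.828ms=5b +382.166ms=1b
12) 2292.994ms=6b +382.166ms=1b
13) 2675.159ms=7b +382.166ms=1b
Σ=8b of 8 (157bpm 2/4) — PASS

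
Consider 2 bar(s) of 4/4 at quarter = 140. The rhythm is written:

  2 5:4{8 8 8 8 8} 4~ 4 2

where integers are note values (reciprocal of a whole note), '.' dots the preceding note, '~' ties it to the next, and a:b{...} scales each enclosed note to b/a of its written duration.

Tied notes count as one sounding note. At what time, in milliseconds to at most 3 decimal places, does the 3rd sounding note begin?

1. 0.0ms @ 0 + 857.143ms (2)
2. 857.143ms @ 2 + 171.429ms (2/5)
3. 1028.571ms @ 12/5 + 171.429ms (2/5)
4. 1200.0ms @ 14/5 + 171.429ms (2/5)
5. 1371.429ms @ 16/5 + 171.429ms (2/5)
6. 1542.857ms @ 18/5 + 171.429ms (2/5)
7. 1714.286ms @ 4 + 857.143ms (2)
8. 2571.429ms @ 6 + 857.143ms (2)

note 3 onset = 12/5b = 1028.571ms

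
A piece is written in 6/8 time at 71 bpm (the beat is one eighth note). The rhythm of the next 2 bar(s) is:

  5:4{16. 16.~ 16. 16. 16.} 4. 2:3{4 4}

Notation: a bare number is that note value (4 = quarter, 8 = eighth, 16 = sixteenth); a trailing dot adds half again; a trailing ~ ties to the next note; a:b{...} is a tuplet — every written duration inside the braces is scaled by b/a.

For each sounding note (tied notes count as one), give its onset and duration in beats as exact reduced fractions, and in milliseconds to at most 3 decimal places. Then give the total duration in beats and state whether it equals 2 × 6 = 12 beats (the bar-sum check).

1) 0.0ms=0b +507.042ms=3/5b
2) 507.042ms=3/5b +1014.085ms=6/5b
3) 1521.127ms=9/5b +507.042ms=3/5b
4) 2028.169ms=12/5b +507.042ms=3/5b
5) 2535.211ms=3b +2535.211ms=3b
6) 5070.423ms=6b +2535.211ms=3b
7) 7605.634ms=9b +2535.211ms=3b
Σ=12b of 12 (71bpm 6/8) — PASS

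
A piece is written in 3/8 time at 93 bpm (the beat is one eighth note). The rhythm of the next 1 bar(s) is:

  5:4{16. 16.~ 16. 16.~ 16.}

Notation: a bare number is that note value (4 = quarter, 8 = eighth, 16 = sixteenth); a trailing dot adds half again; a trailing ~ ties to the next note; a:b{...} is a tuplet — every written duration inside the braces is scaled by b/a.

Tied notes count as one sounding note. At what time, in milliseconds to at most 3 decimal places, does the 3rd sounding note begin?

1. 0.0ms @ 0 + 387.097ms (3/5)
2. 387.097ms @ 3/5 + 774.194ms (6/5)
3. 1161.29ms @ 9/5 + 774.194ms (6/5)

note 3 onset = 9/5b = 1161.29ms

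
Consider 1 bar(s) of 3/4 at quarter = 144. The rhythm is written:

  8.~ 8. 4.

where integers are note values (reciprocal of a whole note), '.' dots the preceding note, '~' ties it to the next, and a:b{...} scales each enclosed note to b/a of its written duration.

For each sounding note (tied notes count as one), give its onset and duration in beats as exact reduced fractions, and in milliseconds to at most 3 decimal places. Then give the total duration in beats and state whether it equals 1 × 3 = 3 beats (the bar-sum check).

1) 0.0ms=0b +625.0ms=3/2b
2) 625.0ms=3/2b +625.0ms=3/2b
Σ=3b of 3 (144bpm 3/4) — PASS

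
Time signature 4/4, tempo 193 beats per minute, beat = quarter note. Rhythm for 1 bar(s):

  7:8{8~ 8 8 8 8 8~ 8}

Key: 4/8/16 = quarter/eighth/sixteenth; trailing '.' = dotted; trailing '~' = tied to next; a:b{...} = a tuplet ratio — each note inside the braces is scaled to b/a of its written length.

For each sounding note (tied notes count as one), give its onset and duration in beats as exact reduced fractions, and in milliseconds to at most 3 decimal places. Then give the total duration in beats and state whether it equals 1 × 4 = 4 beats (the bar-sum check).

1) 0.0ms=0b +355.292ms=8/7b
2) 355.292ms=8/7b +177.646ms=4/7b
3) 532.939ms=12/7b +177.646ms=4/7b
4) 710.585ms=16/7b +177.646ms=4/7b
5) 888.231ms=20/7b +355.292ms=8/7b
Σ=4b of 4 (193bpm 4/4) — PASS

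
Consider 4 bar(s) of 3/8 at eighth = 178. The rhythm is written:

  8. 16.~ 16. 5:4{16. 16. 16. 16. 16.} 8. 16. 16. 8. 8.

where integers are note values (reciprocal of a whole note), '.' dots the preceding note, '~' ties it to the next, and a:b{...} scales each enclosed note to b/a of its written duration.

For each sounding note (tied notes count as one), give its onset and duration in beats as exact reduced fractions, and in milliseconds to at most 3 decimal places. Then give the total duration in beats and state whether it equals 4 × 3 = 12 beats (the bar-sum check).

1) 0.0ms=0b +505.618ms=3/2b
2) 505.618ms=3/2b +505.618ms=3/2b
3) 1011.236ms=3b +202.247ms=3/5b
4) 1213.483ms=18/5b +202.247ms=3/5b
5) 1415.73ms=21/5b +202.247ms=3/5b
6) 1617.978ms=24/5b +202.247ms=3/5b
7) 1820.225ms=27/5b +202.247ms=3/5b
8) 2022.472ms=6b +505.618ms=3/2b
9) 2528.09ms=15/2b +252.809ms=3/4b
10) 2780.899ms=33/4b +252.809ms=3/4b
11) 3033.708ms=9b +505.618ms=3/2b
12) 3539.326ms=21/2b +505.618ms=3/2b
Σ=12b of 12 (178bpm 3/8) — PASS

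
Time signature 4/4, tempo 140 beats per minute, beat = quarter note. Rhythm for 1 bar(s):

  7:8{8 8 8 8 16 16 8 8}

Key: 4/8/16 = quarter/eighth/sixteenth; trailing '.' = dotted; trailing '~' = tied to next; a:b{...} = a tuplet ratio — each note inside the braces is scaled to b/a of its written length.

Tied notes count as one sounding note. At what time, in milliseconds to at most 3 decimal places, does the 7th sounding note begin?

note 7 onset = 20/7b = 1224.49ms

1. 0.0ms @ 0 + 244.898ms (4/7)
2. 244.898ms @ 4/7 + 244.898ms (4/7)
3. 489.796ms @ 8/7 + 244.898ms (4/7)
4. 734.694ms @ 12/7 + 244.898ms (4/7)
5. 979.592ms @ 16/7 + 122.449ms (2/7)
6. 1102.041ms @ 18/7 + 122.449ms (2/7)
7. 1224.49ms @ 20/7 + 244.898ms (4/7)
8. 1469.388ms @ 24/7 + 244.898ms (4/7)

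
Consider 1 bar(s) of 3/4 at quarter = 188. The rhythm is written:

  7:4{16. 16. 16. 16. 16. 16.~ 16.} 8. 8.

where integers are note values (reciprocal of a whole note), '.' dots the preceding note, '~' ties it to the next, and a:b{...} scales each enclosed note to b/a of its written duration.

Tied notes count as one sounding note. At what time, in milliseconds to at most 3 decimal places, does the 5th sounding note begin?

note 5 onset = 6/7b = 273.556ms

1. 0.0ms @ 0 + 68.389ms (3/14)
2. 68.389ms @ 3/14 + 68.389ms (3/14)
3. 136.778ms @ 3/7 + 68.389ms (3/14)
4. 205.167ms @ 9/14 + 68.389ms (3/14)
5. 273.556ms @ 6/7 + 68.389ms (3/14)
6. 341.945ms @ 15/14 + 136.778ms (3/7)
7. 478.723ms @ 3/2 + 239.362ms (3/4)
8. 718.085ms @ 9/4 + 239.362ms (3/4)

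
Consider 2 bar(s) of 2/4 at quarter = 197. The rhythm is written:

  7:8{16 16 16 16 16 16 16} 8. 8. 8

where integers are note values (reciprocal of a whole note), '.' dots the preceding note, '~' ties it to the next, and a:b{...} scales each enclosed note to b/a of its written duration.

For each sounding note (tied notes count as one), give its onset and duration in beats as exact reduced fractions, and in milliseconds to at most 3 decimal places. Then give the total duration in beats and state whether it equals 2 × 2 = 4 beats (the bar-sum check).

1) 0.0ms=0b +87.02ms=2/7b
2) 87.02ms=2/7b +87.02ms=2/7b
3) 174.039ms=4/7b +87.02ms=2/7b
4) 261.059ms=6/7b +87.02ms=2/7b
5) 348.078ms=8/7b +87.02ms=2/7b
6) 435.098ms=10/7b +87.02ms=2/7b
7) 522.117ms=12/7b +87.02ms=2/7b
8) 609.137ms=2b +228.426ms=3/4b
9) 837.563ms=11/4b +228.426ms=3/4b
10) 1065.99ms=7/2b +152.284ms=1/2b
Σ=4b of 4 (197bpm 2/4) — PASS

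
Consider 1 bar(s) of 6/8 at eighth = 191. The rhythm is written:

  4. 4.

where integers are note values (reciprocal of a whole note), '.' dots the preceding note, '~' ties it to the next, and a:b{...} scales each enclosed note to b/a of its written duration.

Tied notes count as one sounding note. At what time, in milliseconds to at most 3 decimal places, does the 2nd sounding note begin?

note 2 onset = 3b = 942.408ms

1. 0.0ms @ 0 + 942.408ms (3)
2. 942.408ms @ 3 + 942.408ms (3)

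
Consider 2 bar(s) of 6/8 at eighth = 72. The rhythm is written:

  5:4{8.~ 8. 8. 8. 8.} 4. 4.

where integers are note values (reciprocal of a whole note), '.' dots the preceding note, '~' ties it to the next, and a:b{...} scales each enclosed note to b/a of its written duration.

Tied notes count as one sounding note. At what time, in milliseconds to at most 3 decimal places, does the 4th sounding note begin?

note 4 onset = 24/5b = 4000.0ms

1. 0.0ms @ 0 + 2000.0ms (12/5)
2. 2000.0ms @ 12/5 + 1000.0ms (6/5)
3. 3000.0ms @ 18/5 + 1000.0ms (6/5)
4. 4000.0ms @ 24/5 + 1000.0ms (6/5)
5. 5000.0ms @ 6 + 2500.0ms (3)
6. 7500.0ms @ 9 + 2500.0ms (3)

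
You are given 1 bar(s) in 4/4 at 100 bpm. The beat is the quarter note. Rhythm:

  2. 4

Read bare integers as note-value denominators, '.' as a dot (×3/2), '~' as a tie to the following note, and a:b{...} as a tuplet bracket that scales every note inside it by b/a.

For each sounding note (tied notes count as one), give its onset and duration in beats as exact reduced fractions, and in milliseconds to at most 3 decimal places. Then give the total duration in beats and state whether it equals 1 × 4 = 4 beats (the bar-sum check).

1) 0.0ms=0b +1800.0ms=3b
2) 1800.0ms=3b +600.0ms=1b
Σ=4b of 4 (100bpm 4/4) — PASS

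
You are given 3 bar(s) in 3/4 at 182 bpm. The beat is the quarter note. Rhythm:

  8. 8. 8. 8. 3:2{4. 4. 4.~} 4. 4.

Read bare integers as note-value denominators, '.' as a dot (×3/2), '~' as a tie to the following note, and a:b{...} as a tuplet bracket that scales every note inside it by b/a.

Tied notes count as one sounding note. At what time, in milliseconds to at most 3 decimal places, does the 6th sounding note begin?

1. 0.0ms @ 0 + 247.253ms (3/4)
2. 247.253ms @ 3/4 + 247.253ms (3/4)
3. 494.505ms @ 3/2 + 247.253ms (3/4)
4. 741.758ms @ 9/4 + 247.253ms (3/4)
5. 989.011ms @ 3 + 329.67ms (1)
6. 1318.681ms @ 4 + 329.67ms (1)
7. 1648.352ms @ 5 + 824.176ms (5/2)
8. 2472.527ms @ 15/2 + 494.505ms (3/2)

note 6 onset = 4b = 1318.681ms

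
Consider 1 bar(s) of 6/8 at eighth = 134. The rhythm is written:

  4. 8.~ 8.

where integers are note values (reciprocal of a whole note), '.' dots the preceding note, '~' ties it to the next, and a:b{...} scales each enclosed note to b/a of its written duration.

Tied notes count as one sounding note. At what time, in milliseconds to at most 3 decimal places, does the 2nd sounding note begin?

1. 0.0ms @ 0 + 1343.284ms (3)
2. 1343.284ms @ 3 + 1343.284ms (3)

note 2 onset = 3b = 1343.284ms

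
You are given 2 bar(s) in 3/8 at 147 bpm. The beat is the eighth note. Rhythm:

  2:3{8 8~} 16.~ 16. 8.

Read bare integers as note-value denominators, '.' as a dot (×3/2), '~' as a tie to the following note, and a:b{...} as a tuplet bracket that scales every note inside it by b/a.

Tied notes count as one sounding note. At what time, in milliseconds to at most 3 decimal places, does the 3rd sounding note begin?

note 3 onset = 9/2b = 1836.735ms

1. 0.0ms @ 0 + 612.245ms (3/2)
2. 612.245ms @ 3/2 + 1224.49ms (3)
3. 1836.735ms @ 9/2 + 612.245ms (3/2)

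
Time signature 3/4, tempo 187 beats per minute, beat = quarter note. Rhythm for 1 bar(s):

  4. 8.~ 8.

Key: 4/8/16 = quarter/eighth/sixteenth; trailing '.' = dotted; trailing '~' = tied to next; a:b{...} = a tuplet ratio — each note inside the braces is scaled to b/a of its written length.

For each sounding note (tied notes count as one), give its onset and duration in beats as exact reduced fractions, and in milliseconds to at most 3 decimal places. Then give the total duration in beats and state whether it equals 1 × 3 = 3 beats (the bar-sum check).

1) 0.0ms=0b +481.283ms=3/2b
2) 481.283ms=3/2b +481.283ms=3/2b
Σ=3b of 3 (187bpm 3/4) — PASS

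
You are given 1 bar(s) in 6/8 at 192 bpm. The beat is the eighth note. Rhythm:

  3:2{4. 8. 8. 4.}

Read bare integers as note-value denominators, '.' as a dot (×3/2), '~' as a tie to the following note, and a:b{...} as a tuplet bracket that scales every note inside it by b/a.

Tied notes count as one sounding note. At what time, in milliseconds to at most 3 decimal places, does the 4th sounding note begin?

note 4 onset = 4b = 1250.0ms

1. 0.0ms @ 0 + 625.0ms (2)
2. 625.0ms @ 2 + 312.5ms (1)
3. 937.5ms @ 3 + 312.5ms (1)
4. 1250.0ms @ 4 + 625.0ms (2)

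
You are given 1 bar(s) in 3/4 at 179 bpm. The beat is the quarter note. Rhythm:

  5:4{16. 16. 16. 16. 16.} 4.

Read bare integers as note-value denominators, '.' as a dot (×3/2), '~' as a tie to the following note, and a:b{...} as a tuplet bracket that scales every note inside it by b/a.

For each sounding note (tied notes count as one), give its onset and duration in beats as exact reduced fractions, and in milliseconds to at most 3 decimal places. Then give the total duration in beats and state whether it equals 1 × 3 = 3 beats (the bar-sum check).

1) 0.0ms=0b +100.559ms=3/10b
2) 100.559ms=3/10b +100.559ms=3/10b
3) 201.117ms=3/5b +100.559ms=3/10b
4) 301.676ms=9/10b +100.559ms=3/10b
5) 402.235ms=6/5b +100.559ms=3/10b
6) 502.793ms=3/2b +502.793ms=3/2b
Σ=3b of 3 (179bpm 3/4) — PASS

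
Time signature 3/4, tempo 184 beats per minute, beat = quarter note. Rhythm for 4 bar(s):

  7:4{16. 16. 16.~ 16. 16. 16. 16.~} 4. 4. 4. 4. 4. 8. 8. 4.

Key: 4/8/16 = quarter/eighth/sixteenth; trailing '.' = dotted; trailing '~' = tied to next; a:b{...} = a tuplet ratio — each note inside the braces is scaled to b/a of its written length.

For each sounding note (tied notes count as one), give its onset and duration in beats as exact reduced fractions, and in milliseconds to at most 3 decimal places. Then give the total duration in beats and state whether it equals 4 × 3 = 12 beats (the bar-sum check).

1) 0.0ms=0b +69.876ms=3/14b
2) 69.876ms=3/14b +69.876ms=3/14b
3) 139.752ms=3/7b +139.752ms=3/7b
4) 279.503ms=6/7b +69.876ms=3/14b
5) 349.379ms=15/14b +69.876ms=3/14b
6) 419.255ms=9/7b +559.006ms=12/7b
7) 978.261ms=3b +489.13ms=3/2b
8) 1467.391ms=9/2b +489.13ms=3/2b
9) 1956.522ms=6b +489.13ms=3/2b
10) 2445.652ms=15/2b +489.13ms=3/2b
11) 2934.783ms=9b +244.565ms=3/4b
12) 3179.348ms=39/4b +244.565ms=3/4b
13) 3423.913ms=21/2b +489.13ms=3/2b
Σ=12b of 12 (184bpm 3/4) — PASS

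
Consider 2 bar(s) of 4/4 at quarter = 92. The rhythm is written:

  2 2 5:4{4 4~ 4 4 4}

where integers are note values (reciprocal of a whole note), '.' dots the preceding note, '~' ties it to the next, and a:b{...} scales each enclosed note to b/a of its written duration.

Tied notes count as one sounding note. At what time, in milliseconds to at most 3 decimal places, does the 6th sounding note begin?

1. 0.0ms @ 0 + 1304.348ms (2)
2. 1304.348ms @ 2 + 1304.348ms (2)
3. 2608.696ms @ 4 + 521.739ms (4/5)
4. 3130.435ms @ 24/5 + 1043.478ms (8/5)
5. 4173.913ms @ 32/5 + 521.739ms (4/5)
6. 4695.652ms @ 36/5 + 521.739ms (4/5)

note 6 onset = 36/5b = 4695.652ms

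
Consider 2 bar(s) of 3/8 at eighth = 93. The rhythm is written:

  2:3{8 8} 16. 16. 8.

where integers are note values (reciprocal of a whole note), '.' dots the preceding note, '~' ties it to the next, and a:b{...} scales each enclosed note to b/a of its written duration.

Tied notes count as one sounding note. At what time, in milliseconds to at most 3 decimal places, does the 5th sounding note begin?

1. 0.0ms @ 0 + 967.742ms (3/2)
2. 967.742ms @ 3/2 + 967.742ms (3/2)
3. 1935.484ms @ 3 + 483.871ms (3/4)
4. 2419.355ms @ 15/4 + 483.871ms (3/4)
5. 2903.226ms @ 9/2 + 967.742ms (3/2)

note 5 onset = 9/2b = 2903.226ms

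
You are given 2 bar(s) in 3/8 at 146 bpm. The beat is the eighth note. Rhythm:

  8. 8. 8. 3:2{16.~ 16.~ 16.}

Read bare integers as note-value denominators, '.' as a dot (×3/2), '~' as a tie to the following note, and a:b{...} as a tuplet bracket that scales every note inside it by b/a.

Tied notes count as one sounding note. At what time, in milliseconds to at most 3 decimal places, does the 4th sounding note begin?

1. 0.0ms @ 0 + 616.438ms (3/2)
2. 616.438ms @ 3/2 + 616.438ms (3/2)
3. 1232.877ms @ 3 + 616.438ms (3/2)
4. 1849.315ms @ 9/2 + 616.438ms (3/2)

note 4 onset = 9/2b = 1849.315ms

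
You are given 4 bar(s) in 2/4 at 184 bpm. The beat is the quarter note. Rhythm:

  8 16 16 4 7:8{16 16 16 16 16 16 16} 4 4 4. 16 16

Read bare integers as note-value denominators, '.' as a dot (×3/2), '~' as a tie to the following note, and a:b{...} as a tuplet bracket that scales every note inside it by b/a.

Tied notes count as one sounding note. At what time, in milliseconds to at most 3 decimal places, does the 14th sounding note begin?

1. 0.0ms @ 0 + 163.043ms (1/2)
2. 163.043ms @ 1/2 + 81.522ms (1/4)
3. 244.565ms @ 3/4 + 81.522ms (1/4)
4. 326.087ms @ 1 + 326.087ms (1)
5. 652.174ms @ 2 + 93.168ms (2/7)
6. 745.342ms @ 16/7 + 93.168ms (2/7)
7. 838.509ms @ 18/7 + 93.168ms (2/7)
8. 931.677ms @ 20/7 + 93.168ms (2/7)
9. 1024.845ms @ 22/7 + 93.168ms (2/7)
10. 1118.012ms @ 24/7 + 93.168ms (2/7)
11. 1211.18ms @ 26/7 + 93.168ms (2/7)
12. 1304.348ms @ 4 + 326.087ms (1)
13. 1630.435ms @ 5 + 326.087ms (1)
14. 1956.522ms @ 6 + 489.13ms (3/2)
15. 2445.652ms @ 15/2 + 81.522ms (1/4)
16. 2527.174ms @ 31/4 + 81.522ms (1/4)

note 14 onset = 6b = 1956.522ms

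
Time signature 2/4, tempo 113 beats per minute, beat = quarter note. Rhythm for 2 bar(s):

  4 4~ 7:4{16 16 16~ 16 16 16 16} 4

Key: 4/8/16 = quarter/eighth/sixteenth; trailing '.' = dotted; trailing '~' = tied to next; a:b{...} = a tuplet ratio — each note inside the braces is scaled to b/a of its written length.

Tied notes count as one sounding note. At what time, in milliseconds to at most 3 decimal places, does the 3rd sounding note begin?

1. 0.0ms @ 0 + 530.973ms (1)
2. 530.973ms @ 1 + 606.827ms (8/7)
3. 1137.8ms @ 15/7 + 75.853ms (1/7)
4. 1213.654ms @ 16/7 + 151.707ms (2/7)
5. 1365.36ms @ 18/7 + 75.853ms (1/7)
6. 1441.214ms @ 19/7 + 75.853ms (1/7)
7. 1517.067ms @ 20/7 + 75.853ms (1/7)
8. 1592.92ms @ 3 + 530.973ms (1)

note 3 onset = 15/7b = 1137.8ms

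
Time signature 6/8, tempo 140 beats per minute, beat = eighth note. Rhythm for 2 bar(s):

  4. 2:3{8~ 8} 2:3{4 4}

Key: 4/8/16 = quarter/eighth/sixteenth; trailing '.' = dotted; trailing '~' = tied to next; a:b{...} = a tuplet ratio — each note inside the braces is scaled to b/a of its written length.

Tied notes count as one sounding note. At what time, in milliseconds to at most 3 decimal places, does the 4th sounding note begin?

note 4 onset = 9b = 3857.143ms

1. 0.0ms @ 0 + 1285.714ms (3)
2. 1285.714ms @ 3 + 1285.714ms (3)
3. 2571.429ms @ 6 + 1285.714ms (3)
4. 3857.143ms @ 9 + 1285.714ms (3)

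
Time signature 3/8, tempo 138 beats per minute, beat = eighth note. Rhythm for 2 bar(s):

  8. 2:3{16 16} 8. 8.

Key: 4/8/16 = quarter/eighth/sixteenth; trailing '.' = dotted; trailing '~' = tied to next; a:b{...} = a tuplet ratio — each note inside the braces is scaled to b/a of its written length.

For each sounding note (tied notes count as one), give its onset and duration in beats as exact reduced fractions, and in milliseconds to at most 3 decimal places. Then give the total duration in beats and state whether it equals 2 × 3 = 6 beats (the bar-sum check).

1) 0.0ms=0b +652.174ms=3/2b
2) 652.174ms=3/2b +326.087ms=3/4b
3) 978.261ms=9/4b +326.087ms=3/4b
4) 1304.348ms=3b +652.174ms=3/2b
5) 1956.522ms=9/2b +652.174ms=3/2b
Σ=6b of 6 (138bpm 3/8) — PASS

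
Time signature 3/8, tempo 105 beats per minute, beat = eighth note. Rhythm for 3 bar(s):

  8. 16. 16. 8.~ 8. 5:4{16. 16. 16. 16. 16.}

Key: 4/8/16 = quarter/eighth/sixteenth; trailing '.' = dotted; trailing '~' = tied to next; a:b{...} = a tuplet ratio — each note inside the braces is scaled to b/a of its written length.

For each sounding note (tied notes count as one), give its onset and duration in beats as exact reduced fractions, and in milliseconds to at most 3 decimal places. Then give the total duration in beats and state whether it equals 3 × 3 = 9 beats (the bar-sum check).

1) 0.0ms=0b +857.143ms=3/2b
2) 857.143ms=3/2b +428.571ms=3/4b
3) 1285.714ms=9/4b +428.571ms=3/4b
4) 1714.286ms=3b +1714.286ms=3b
5) 3428.571ms=6b +342.857ms=3/5b
6) 3771.429ms=33/5b +342.857ms=3/5b
7) 4114.286ms=36/5b +342.857ms=3/5b
8) 4457.143ms=39/5b +342.857ms=3/5b
9) 4800.0ms=42/5b +342.857ms=3/5b
Σ=9b of 9 (105bpm 3/8) — PASS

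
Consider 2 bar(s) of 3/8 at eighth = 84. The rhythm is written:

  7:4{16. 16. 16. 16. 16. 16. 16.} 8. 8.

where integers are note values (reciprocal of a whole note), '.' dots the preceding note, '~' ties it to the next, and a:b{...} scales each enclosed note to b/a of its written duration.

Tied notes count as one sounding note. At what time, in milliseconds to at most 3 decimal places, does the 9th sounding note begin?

note 9 onset = 9/2b = 3214.286ms

1. 0.0ms @ 0 + 306.122ms (3/7)
2. 306.122ms @ 3/7 + 306.122ms (3/7)
3. 612.245ms @ 6/7 + 306.122ms (3/7)
4. 918.367ms @ 9/7 + 306.122ms (3/7)
5. 1224.49ms @ 12/7 + 306.122ms (3/7)
6. 1530.612ms @ 15/7 + 306.122ms (3/7)
7. 1836.735ms @ 18/7 + 306.122ms (3/7)
8. 2142.857ms @ 3 + 1071.429ms (3/2)
9. 3214.286ms @ 9/2 + 1071.429ms (3/2)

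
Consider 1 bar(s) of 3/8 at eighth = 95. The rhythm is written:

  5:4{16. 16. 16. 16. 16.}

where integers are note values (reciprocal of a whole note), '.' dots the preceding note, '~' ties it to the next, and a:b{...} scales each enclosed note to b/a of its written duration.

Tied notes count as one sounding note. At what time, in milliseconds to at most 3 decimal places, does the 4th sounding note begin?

note 4 onset = 9/5b = 1136.842ms

1. 0.0ms @ 0 + 378.947ms (3/5)
2. 378.947ms @ 3/5 + 378.947ms (3/5)
3. 757.895ms @ 6/5 + 378.947ms (3/5)
4. 1136.842ms @ 9/5 + 378.947ms (3/5)
5. 1515.789ms @ 12/5 + 378.947ms (3/5)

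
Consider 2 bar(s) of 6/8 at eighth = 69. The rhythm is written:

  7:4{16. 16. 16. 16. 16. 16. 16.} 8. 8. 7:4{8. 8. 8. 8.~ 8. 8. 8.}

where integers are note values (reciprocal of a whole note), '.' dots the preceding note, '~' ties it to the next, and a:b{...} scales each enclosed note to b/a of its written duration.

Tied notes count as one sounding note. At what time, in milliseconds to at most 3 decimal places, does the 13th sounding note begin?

1. 0.0ms @ 0 + 372.671ms (3/7)
2. 372.671ms @ 3/7 + 372.671ms (3/7)
3. 745.342ms @ 6/7 + 372.671ms (3/7)
4. 1118.012ms @ 9/7 + 372.671ms (3/7)
5. 1490.683ms @ 12/7 + 372.671ms (3/7)
6. 1863.354ms @ 15/7 + 372.671ms (3/7)
7. 2236.025ms @ 18/7 + 372.671ms (3/7)
8. 2608.696ms @ 3 + 1304.348ms (3/2)
9. 3913.043ms @ 9/2 + 1304.348ms (3/2)
10. 5217.391ms @ 6 + 745.342ms (6/7)
11. 5962.733ms @ 48/7 + 745.342ms (6/7)
12. 6708.075ms @ 54/7 + 745.342ms (6/7)
13. 7453.416ms @ 60/7 + 1490.683ms (12/7)
14. 8944.099ms @ 72/7 + 745.342ms (6/7)
15. 9689.441ms @ 78/7 + 745.342ms (6/7)

note 13 onset = 60/7b = 7453.416ms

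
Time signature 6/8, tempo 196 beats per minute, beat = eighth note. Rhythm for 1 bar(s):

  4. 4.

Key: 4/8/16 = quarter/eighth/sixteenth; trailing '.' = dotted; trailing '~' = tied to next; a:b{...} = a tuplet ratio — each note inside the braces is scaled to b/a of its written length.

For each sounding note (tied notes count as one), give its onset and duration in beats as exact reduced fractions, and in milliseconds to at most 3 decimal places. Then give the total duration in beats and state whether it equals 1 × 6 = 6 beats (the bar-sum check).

1) 0.0ms=0b +918.367ms=3b
2) 918.367ms=3b +918.367ms=3b
Σ=6b of 6 (196bpm 6/8) — PASS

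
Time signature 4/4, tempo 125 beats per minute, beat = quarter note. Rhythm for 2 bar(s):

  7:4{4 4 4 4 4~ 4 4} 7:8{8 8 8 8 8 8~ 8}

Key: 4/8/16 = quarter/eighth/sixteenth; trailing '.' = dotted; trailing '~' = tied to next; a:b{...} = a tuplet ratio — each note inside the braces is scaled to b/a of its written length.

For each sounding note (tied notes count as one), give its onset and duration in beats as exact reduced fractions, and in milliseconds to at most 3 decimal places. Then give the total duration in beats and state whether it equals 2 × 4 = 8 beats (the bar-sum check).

1) 0.0ms=0b +274.286ms=4/7b
2) 274.286ms=4/7b +274.286ms=4/7b
3) 548.571ms=8/7b +274.286ms=4/7b
4) 822.857ms=12/7b +274.286ms=4/7b
5) 1097.143ms=16/7b +548.571ms=8/7b
6) 1645.714ms=24/7b +274.286ms=4/7b
7) 1920.0ms=4b +274.286ms=4/7b
8) 2194.286ms=32/7b +274.286ms=4/7b
9) 2468.571ms=36/7b +274.286ms=4/7b
10) 2742.857ms=40/7b +274.286ms=4/7b
11) 3017.143ms=44/7b +274.286ms=4/7b
12) 3291.429ms=48/7b +548.571ms=8/7b
Σ=8b of 8 (125bpm 4/4) — PASS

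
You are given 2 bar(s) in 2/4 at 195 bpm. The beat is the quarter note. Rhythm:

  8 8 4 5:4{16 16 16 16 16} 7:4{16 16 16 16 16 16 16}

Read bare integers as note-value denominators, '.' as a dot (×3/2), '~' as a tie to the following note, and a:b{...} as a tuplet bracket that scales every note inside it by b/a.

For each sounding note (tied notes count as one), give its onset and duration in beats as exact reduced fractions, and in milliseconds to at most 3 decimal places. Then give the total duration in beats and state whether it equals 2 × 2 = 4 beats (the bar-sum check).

1) 0.0ms=0b +153.846ms=1/2b
2) 153.846ms=1/2b +153.846ms=1/2b
3) 307.692ms=1b +307.692ms=1b
4) 615.385ms=2b +61.538ms=1/5b
5) 676.923ms=11/5b +61.538ms=1/5b
6) 738.462ms=12/5b +61.538ms=1/5b
7) 800.0ms=13/5b +61.538ms=1/5b
8) 861.538ms=14/5b +61.538ms=1/5b
9) 923.077ms=3b +43.956ms=1/7b
10) 967.033ms=22/7b +43.956ms=1/7b
11) 1010.989ms=23/7b +43.956ms=1/7b
12) 1054.945ms=24/7b +43.956ms=1/7b
13) 1098.901ms=25/7b +43.956ms=1/7b
14) 1142.857ms=26/7b +43.956ms=1/7b
15) 1186.813ms=27/7b +43.956ms=1/7b
Σ=4b of 4 (195bpm 2/4) — PASS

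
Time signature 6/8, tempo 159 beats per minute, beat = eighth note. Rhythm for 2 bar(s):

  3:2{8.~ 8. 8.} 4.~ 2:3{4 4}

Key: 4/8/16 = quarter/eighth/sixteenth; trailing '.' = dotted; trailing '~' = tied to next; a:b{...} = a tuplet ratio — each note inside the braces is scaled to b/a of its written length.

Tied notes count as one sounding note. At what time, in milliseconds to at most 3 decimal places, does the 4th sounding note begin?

1. 0.0ms @ 0 + 754.717ms (2)
2. 754.717ms @ 2 + 377.358ms (1)
3. 1132.075ms @ 3 + 2264.151ms (6)
4. 3396.226ms @ 9 + 1132.075ms (3)

note 4 onset = 9b = 3396.226ms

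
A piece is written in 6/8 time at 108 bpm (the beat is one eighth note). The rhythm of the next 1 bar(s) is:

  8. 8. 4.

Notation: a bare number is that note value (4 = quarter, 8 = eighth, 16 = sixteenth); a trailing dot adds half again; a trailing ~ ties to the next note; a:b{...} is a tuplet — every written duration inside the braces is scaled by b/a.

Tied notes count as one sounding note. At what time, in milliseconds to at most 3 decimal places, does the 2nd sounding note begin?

note 2 onset = 3/2b = 833.333ms

1. 0.0ms @ 0 + 833.333ms (3/2)
2. 833.333ms @ 3/2 + 833.333ms (3/2)
3. 1666.667ms @ 3 + 1666.667ms (3)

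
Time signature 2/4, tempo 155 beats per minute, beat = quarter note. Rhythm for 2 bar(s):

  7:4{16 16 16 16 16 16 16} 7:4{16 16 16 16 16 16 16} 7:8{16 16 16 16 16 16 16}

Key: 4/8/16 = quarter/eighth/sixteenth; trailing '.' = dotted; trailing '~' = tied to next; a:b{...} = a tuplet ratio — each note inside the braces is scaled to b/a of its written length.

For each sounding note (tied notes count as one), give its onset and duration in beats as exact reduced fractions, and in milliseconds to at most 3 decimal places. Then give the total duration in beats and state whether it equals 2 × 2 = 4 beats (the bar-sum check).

1) 0.0ms=0b +55.3ms=1/7b
2) 55.3ms=1/7b +55.3ms=1/7b
3) 110.599ms=2/7b +55.3ms=1/7b
4) 165.899ms=3/7b +55.3ms=1/7b
5) 221.198ms=4/7b +55.3ms=1/7b
6) 276.498ms=5/7b +55.3ms=1/7b
7) 331.797ms=6/7b +55.3ms=1/7b
8) 387.097ms=1b +55.3ms=1/7b
9) 442.396ms=8/7b +55.3ms=1/7b
10) 497.696ms=9/7b +55.3ms=1/7b
11) 552.995ms=10/7b +55.3ms=1/7b
12) 608.295ms=11/7b +55.3ms=1/7b
13) 663.594ms=12/7b +55.3ms=1/7b
14) 718.894ms=13/7b +55.3ms=1/7b
15) 774.194ms=2b +110.599ms=2/7b
16) 884.793ms=16/7b +110.599ms=2/7b
17) 995.392ms=18/7b +110.599ms=2/7b
18) 1105.991ms=20/7b +110.599ms=2/7b
19) 1216.59ms=22/7b +110.599ms=2/7b
20) 1327.189ms=24/7b +110.599ms=2/7b
21) 1437.788ms=26/7b +110.599ms=2/7b
Σ=4b of 4 (155bpm 2/4) — PASS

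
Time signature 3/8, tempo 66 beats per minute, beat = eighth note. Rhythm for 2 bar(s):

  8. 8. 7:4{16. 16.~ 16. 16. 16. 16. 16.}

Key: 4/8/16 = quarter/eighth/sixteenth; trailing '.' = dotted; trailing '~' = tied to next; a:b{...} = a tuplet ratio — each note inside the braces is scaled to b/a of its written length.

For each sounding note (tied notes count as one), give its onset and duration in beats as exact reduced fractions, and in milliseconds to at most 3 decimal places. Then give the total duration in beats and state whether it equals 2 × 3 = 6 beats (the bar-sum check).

1) 0.0ms=0b +1363.636ms=3/2b
2) 1363.636ms=3/2b +1363.636ms=3/2b
3) 2727.273ms=3b +389.61ms=3/7b
4) 3116.883ms=24/7b +779.221ms=6/7b
5) 3896.104ms=30/7b +389.61ms=3/7b
6) 4285.714ms=33/7b +389.61ms=3/7b
7) 4675.325ms=36/7b +389.61ms=3/7b
8) 5064.935ms=39/7b +389.61ms=3/7b
Σ=6b of 6 (66bpm 3/8) — PASS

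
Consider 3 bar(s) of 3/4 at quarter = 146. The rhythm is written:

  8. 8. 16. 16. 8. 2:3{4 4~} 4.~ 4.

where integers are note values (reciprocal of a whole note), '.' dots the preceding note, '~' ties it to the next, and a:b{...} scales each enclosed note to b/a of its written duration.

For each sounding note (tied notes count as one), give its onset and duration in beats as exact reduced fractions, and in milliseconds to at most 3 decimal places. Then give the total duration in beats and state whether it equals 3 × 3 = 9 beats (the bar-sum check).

1) 0.0ms=0b +308.219ms=3/4b
2) 308.219ms=3/4b +308.219ms=3/4b
3) 616.438ms=3/2b +154.11ms=3/8b
4) 770.548ms=15/8b +154.11ms=3/8b
5) 924.658ms=9/4b +308.219ms=3/4b
6) 1232.877ms=3b +616.438ms=3/2b
7) 1849.315ms=9/2b +1849.315ms=9/2b
Σ=9b of 9 (146bpm 3/4) — PASS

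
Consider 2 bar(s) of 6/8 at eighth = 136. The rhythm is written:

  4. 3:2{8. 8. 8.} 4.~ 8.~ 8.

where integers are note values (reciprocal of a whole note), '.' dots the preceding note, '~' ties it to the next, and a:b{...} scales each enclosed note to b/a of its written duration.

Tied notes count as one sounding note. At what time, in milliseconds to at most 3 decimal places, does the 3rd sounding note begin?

1. 0.0ms @ 0 + 1323.529ms (3)
2. 1323.529ms @ 3 + 441.176ms (1)
3. 1764.706ms @ 4 + 441.176ms (1)
4. 2205.882ms @ 5 + 441.176ms (1)
5. 2647.059ms @ 6 + 2647.059ms (6)

note 3 onset = 4b = 1764.706ms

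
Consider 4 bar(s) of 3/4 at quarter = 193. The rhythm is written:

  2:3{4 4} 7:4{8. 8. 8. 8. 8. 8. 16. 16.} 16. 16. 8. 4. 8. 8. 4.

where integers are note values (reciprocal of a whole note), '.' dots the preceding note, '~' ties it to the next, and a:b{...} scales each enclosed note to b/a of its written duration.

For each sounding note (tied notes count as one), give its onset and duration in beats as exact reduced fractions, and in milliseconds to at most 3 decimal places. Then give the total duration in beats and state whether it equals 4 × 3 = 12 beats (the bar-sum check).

1) 0.0ms=0b +466.321ms=3/2b
2) 466.321ms=3/2b +466.321ms=3/2b
3) 932.642ms=3b +133.235ms=3/7b
4) 1065.877ms=24/7b +133.235ms=3/7b
5) 1199.112ms=27/7b +133.235ms=3/7b
6) 1332.346ms=30/7b +133.235ms=3/7b
7) 1465.581ms=33/7b +133.235ms=3/7b
8) 1598.816ms=36/7b +133.235ms=3/7b
9) 1732.05ms=39/7b +66.617ms=3/14b
10) 1798.668ms=81/14b +66.617ms=3/14b
11) 1865.285ms=6b +116.58ms=3/8b
12) 1981.865ms=51/8b +116.58ms=3/8b
13) 2098.446ms=27/4b +233.161ms=3/4b
14) 2331.606ms=15/2b +466.321ms=3/2b
15) 2797.927ms=9b +233.161ms=3/4b
16) 3031.088ms=39/4b +233.161ms=3/4b
17) 3264.249ms=21/2b +466.321ms=3/2b
Σ=12b of 12 (193bpm 3/4) — PASS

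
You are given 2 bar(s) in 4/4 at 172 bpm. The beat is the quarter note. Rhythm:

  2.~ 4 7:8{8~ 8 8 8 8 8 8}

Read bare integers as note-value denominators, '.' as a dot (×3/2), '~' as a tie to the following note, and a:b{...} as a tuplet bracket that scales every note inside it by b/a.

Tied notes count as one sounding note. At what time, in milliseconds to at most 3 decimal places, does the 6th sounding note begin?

note 6 onset = 48/7b = 2392.027ms

1. 0.0ms @ 0 + 1395.349ms (4)
2. 1395.349ms @ 4 + 398.671ms (8/7)
3. 1794.02ms @ 36/7 + 199.336ms (4/7)
4. 1993.355ms @ 40/7 + 199.336ms (4/7)
5. 2192.691ms @ 44/7 + 199.336ms (4/7)
6. 2392.027ms @ 48/7 + 199.336ms (4/7)
7. 2591.362ms @ 52/7 + 199.336ms (4/7)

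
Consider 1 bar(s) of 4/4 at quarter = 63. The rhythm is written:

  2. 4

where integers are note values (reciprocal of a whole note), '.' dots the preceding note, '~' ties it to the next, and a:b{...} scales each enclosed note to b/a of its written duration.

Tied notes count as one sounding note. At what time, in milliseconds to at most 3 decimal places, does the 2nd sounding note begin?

note 2 onset = 3b = 2857.143ms

1. 0.0ms @ 0 + 2857.143ms (3)
2. 2857.143ms @ 3 + 952.381ms (1)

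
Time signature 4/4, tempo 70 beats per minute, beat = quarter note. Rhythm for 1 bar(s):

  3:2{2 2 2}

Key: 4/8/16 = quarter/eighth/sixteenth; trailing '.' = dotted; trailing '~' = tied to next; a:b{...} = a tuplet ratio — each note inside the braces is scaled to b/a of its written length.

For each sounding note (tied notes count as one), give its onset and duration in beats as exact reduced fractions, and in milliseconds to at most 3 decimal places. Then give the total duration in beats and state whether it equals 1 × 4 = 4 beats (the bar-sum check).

1) 0.0ms=0b +1142.857ms=4/3b
2) 1142.857ms=4/3b +1142.857ms=4/3b
3) 2285.714ms=8/3b +1142.857ms=4/3b
Σ=4b of 4 (70bpm 4/4) — PASS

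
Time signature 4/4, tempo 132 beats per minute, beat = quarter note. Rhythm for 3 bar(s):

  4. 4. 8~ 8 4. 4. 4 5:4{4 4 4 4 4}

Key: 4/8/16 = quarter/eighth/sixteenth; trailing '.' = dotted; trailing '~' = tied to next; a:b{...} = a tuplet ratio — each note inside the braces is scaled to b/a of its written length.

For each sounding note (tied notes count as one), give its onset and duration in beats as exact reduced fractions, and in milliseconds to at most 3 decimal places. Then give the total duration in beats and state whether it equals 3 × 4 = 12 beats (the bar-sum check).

1) 0.0ms=0b +681.818ms=3/2b
2) 681.818ms=3/2b +681.818ms=3/2b
3) 1363.636ms=3b +454.545ms=1b
4) 1818.182ms=4b +681.818ms=3/2b
5) 2500.0ms=11/2b +681.818ms=3/2b
6) 3181.818ms=7b +454.545ms=1b
7) 3636.364ms=8b +363.636ms=4/5b
8) 4000.0ms=44/5b +363.636ms=4/5b
9) 4363.636ms=48/5b +363.636ms=4/5b
10) 4727.273ms=52/5b +363.636ms=4/5b
11) 5090.909ms=56/5b +363.636ms=4/5b
Σ=12b of 12 (132bpm 4/4) — PASS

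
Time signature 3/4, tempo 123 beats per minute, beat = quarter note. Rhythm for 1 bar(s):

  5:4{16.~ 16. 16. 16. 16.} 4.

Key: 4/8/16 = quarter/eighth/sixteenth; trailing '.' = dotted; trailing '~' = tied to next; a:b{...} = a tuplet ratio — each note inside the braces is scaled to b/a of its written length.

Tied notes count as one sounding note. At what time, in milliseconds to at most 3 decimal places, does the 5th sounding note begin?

note 5 onset = 3/2b = 731.707ms

1. 0.0ms @ 0 + 292.683ms (3/5)
2. 292.683ms @ 3/5 + 146.341ms (3/10)
3. 439.024ms @ 9/10 + 146.341ms (3/10)
4. 585.366ms @ 6/5 + 146.341ms (3/10)
5. 731.707ms @ 3/2 + 731.707ms (3/2)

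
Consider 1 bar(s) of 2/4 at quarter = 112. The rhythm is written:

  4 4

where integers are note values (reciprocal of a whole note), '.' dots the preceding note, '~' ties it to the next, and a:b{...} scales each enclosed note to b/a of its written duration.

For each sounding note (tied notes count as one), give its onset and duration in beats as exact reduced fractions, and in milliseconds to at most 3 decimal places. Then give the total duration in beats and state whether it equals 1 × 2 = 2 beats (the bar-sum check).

1) 0.0ms=0b +535.714ms=1b
2) 535.714ms=1b +535.714ms=1b
Σ=2b of 2 (112bpm 2/4) — PASS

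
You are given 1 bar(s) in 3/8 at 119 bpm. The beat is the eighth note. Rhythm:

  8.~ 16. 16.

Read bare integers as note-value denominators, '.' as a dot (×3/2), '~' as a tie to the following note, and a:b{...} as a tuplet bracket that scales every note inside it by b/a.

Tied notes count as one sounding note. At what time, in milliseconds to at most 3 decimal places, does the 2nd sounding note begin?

note 2 onset = 9/4b = 1134.454ms

1. 0.0ms @ 0 + 1134.454ms (9/4)
2. 1134.454ms @ 9/4 + 378.151ms (3/4)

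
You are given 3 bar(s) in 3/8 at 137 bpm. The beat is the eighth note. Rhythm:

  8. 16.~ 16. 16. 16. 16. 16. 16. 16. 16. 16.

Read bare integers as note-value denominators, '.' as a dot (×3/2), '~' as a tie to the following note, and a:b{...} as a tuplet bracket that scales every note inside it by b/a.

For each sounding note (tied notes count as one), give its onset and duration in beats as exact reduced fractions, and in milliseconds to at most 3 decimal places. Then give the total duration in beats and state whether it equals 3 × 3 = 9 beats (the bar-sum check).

1) 0.0ms=0b +656.934ms=3/2b
2) 656.934ms=3/2b +656.934ms=3/2b
3) 1313.869ms=3b +328.467ms=3/4b
4) 1642.336ms=15/4b +328.467ms=3/4b
5) 1970.803ms=9/2b +328.467ms=3/4b
6) 2299.27ms=21/4b +328.467ms=3/4b
7) 2627.737ms=6b +328.467ms=3/4b
8) 2956.204ms=27/4b +328.467ms=3/4b
9) 3284.672ms=15/2b +328.467ms=3/4b
10) 3613.139ms=33/4b +328.467ms=3/4b
Σ=9b of 9 (137bpm 3/8) — PASS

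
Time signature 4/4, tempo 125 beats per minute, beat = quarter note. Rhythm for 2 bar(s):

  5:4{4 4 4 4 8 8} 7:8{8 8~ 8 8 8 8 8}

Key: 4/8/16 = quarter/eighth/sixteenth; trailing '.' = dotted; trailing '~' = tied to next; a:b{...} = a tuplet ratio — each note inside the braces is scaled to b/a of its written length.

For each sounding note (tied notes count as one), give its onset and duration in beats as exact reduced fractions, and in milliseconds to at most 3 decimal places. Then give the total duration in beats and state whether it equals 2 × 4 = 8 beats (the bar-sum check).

1) 0.0ms=0b +384.0ms=4/5b
2) 384.0ms=4/5b +384.0ms=4/5b
3) 768.0ms=8/5b +384.0ms=4/5b
4) 1152.0ms=12/5b +384.0ms=4/5b
5) 1536.0ms=16/5b +192.0ms=2/5b
6) 1728.0ms=18/5b +192.0ms=2/5b
7) 1920.0ms=4b +274.286ms=4/7b
8) 2194.286ms=32/7b +548.571ms=8/7b
9) 2742.857ms=40/7b +274.286ms=4/7b
10) 3017.143ms=44/7b +274.286ms=4/7b
11) 3291.429ms=48/7b +274.286ms=4/7b
12) 3565.714ms=52/7b +274.286ms=4/7b
Σ=8b of 8 (125bpm 4/4) — PASS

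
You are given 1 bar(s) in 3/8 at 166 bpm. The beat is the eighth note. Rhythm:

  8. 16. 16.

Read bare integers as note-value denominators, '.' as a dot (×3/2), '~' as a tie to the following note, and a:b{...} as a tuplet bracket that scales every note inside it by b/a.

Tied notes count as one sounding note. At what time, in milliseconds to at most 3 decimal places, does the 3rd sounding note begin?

note 3 onset = 9/4b = 813.253ms

1. 0.0ms @ 0 + 542.169ms (3/2)
2. 542.169ms @ 3/2 + 271.084ms (3/4)
3. 813.253ms @ 9/4 + 271.084ms (3/4)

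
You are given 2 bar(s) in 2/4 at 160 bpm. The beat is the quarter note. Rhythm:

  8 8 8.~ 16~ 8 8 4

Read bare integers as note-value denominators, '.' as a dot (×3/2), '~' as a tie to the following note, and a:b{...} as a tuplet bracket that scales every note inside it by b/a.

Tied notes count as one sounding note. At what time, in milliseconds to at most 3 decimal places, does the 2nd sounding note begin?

note 2 onset = 1/2b = 187.5ms

1. 0.0ms @ 0 + 187.5ms (1/2)
2. 187.5ms @ 1/2 + 187.5ms (1/2)
3. 375.0ms @ 1 + 562.5ms (3/2)
4. 937.5ms @ 5/2 + 187.5ms (1/2)
5. 1125.0ms @ 3 + 375.0ms (1)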